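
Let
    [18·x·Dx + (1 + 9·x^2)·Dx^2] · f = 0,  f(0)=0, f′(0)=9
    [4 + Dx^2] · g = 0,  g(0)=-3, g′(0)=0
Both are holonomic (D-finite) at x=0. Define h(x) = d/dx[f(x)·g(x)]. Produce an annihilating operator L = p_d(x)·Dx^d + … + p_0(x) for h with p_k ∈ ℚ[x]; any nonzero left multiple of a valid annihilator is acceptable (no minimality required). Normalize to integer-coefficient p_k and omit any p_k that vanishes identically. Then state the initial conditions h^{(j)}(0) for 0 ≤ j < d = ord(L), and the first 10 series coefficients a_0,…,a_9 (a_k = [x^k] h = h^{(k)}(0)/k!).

f: a_k = 0, 9, 0, -27, 0, 729/5, 0, -6561/7, 0, 6561, …
g: a_k = -3, 0, 6, 0, -2, 0, 4/15, 0, -2/105, 0, …
h₀=f·g: eliminate ⇒ L₀, order ≤ 2·2.
Differentiate: ansatz ord ≤ ord L₀ ⇒ L.
L = (52480 + 1115424·x^2 + 18751824·x^4 + 15209856·x^6 + 3464208·x^8 - 11337408·x^10 + 34012224·x^12) + (31032·x + 1320624·x^3 + 10701720·x^5 + 13646880·x^7 + 18895680·x^9 + 34012224·x^11)·Dx + (13640 + 300780·x^2 + 4978584·x^4 + 5269212·x^6 + 3621672·x^8 + 2834352·x^10 + 17006112·x^12)·Dx^2 + (7758·x + 330156·x^3 + 2675430·x^5 + 3411720·x^7 + 4723920·x^9 + 8503056·x^11)·Dx^3 + (130 + 5481·x^2 + 72657·x^4 + 366687·x^6 + 688905·x^8 + 1417176·x^10 + 2125764·x^12)·Dx^4  (order 4).
h: a_k = -27, 0, 405, 0, -3087, 0, 131007/5, 0, -8065791/35, 0, …
ICs: h(0) = -27, h′(0) = 0, h′′(0) = 810, h′′′(0) = 0.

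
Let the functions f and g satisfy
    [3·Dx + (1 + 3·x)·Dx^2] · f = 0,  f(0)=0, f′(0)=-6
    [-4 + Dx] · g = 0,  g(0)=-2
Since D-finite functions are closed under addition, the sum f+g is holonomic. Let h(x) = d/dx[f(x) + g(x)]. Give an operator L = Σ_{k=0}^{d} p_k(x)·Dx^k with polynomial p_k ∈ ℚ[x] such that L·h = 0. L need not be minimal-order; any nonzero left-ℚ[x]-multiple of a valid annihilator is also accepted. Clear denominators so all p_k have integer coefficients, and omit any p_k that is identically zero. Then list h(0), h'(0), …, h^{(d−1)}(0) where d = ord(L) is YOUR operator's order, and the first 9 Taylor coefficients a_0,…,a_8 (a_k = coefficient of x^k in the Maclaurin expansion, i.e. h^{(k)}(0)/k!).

L = (-120 - 144·x) + (2 - 96·x - 144·x^2)·Dx + (7 + 33·x + 36·x^2)·Dx^2  (order 2).
h: a_k = -14, -14, -118, 230/3, -1714/3, 20846/15, -198878/45, 4125238/315, -12404386/315, …
ICs: h(0) = -14, h′(0) = -14.

f: a_k = 0, -6, 9, -18, 81/2, -486/5, 243, -4374/7, 6561/4, …
g: a_k = -2, -8, -16, -64/3, -64/3, -256/15, -512/45, -2048/315, -1024/315, …
f+g: L₀ = lclm(L_f,L_g), ord ≤ 2+1.
h=h₀': d/dx-closure on L₀ ⇒ L.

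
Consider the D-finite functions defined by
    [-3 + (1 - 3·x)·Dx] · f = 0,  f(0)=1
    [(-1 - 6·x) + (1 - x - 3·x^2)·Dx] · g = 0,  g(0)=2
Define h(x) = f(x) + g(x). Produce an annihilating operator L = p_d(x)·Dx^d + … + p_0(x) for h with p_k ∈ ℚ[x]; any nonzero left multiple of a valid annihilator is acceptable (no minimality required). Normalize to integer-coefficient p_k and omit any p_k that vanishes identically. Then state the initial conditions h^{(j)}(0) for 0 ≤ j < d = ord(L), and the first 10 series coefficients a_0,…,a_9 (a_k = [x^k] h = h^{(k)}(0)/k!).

L = (6 - 108·x + 162·x^2 - 162·x^3) + (10 - 6·x - 108·x^2 + 270·x^3 - 324·x^4)·Dx + (-2 + 14·x - 33·x^2 + 18·x^3 + 54·x^4 - 81·x^5)·Dx^2  (order 2).
h: a_k = 3, 5, 17, 41, 119, 323, 923, 2621, 7577, 22001, …
ICs: h(0) = 3, h′(0) = 5.

f: a_k = 1, 3, 9, 27, 81, 243, 729, 2187, 6561, 19683, …
g: a_k = 2, 2, 8, 14, 38, 80, 194, 434, 1016, 2318, …
Sum ⇒ L₀ = lclm(L_f,L_g) in ℚ(x)⟨Dx⟩.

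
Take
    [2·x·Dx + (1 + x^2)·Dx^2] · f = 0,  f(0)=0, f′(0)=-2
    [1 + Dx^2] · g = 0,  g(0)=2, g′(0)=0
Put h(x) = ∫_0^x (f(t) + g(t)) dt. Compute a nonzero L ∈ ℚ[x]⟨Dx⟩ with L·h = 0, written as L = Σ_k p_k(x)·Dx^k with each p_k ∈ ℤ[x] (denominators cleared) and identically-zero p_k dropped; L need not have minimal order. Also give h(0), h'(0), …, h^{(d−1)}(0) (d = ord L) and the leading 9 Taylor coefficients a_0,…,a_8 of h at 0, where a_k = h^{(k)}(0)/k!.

f: a_k = 0, -2, 0, 2/3, 0, -2/5, 0, 2/7, 0, …
g: a_k = 2, 0, -1, 0, 1/12, 0, -1/360, 0, 1/20160, …
h₀=f+g: left-lcm gives L₀, ord ≤ 4.
h=∫h₀ ⇒ L = L₀·Dx.
L = (-22·x + 28·x^3 + 2·x^5)·Dx^2 + (-1 + 7·x^2 + 9·x^4 + x^6)·Dx^3 + (-22·x + 28·x^3 + 2·x^5)·Dx^4 + (-1 + 7·x^2 + 9·x^4 + x^6)·Dx^5  (order 5).
h: a_k = 0, 2, -1, -1/3, 1/6, 1/60, -1/15, -1/2520, 1/28, …
ICs: h(0) = 0, h′(0) = 2, h′′(0) = -2, h′′′(0) = -2, h′′′′(0) = 4.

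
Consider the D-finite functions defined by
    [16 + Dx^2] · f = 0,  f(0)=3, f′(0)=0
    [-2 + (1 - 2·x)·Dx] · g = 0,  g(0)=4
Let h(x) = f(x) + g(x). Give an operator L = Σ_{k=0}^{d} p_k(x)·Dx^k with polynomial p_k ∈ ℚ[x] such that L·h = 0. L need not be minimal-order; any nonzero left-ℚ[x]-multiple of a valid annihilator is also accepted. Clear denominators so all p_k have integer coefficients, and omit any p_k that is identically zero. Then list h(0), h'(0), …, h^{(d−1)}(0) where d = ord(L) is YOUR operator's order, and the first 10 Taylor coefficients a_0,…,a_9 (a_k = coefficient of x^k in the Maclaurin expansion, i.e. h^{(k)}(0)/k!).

L = (-160 + 256·x - 256·x^2) + (48 - 224·x + 384·x^2 - 256·x^3)·Dx + (-10 + 16·x - 16·x^2)·Dx^2 + (3 - 14·x + 24·x^2 - 16·x^3)·Dx^3  (order 3).
h: a_k = 7, 8, -8, 32, 96, 128, 3584/15, 512, 108032/105, 2048, …
ICs: h(0) = 7, h′(0) = 8, h′′(0) = -16.

f: a_k = 3, 0, -24, 0, 32, 0, -256/15, 0, 512/105, 0, …
g: a_k = 4, 8, 16, 32, 64, 128, 256, 512, 1024, 2048, …
Weyl lclm of L_f,L_g ⇒ L₀ (ord ≤ 3).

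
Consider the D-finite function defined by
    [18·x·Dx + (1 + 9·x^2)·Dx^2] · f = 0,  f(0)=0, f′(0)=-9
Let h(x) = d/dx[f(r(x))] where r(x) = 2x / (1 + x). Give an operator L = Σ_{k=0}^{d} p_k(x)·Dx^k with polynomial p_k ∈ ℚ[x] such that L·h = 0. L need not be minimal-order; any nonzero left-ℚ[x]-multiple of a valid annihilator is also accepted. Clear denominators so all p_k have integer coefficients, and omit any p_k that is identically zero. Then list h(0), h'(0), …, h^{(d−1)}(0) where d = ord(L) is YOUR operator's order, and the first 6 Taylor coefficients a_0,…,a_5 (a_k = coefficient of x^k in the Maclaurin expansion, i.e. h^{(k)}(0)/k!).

L = (2 + 74·x) + (1 + 2·x + 37·x^2)·Dx  (order 1).
h: a_k = -18, 36, 594, -2520, -16938, 127116, …
ICs: h(0) = -18.

f: a_k = 0, -9, 0, 27, 0, -729/5, …
h₀=f(r): pull back L_f along r ⇒ L₀.
h=h₀': d/dx-closure on L₀ ⇒ L.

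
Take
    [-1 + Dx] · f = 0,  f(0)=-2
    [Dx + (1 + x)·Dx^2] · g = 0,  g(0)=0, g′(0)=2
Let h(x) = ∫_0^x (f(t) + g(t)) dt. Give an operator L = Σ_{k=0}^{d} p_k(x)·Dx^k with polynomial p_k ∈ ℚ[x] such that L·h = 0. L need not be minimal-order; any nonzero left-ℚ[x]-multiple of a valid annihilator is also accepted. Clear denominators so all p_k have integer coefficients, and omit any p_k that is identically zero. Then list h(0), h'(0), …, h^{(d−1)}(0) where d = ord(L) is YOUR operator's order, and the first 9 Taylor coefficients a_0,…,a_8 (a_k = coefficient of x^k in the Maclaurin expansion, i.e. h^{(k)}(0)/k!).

f: a_k = -2, -2, -1, -1/3, -1/12, -1/60, -1/360, -1/2520, -1/20160, …
g: a_k = 0, 2, -1, 2/3, -1/2, 2/5, -1/3, 2/7, -1/4, …
Sum ⇒ L₀ = lclm(L_f,L_g) in ℚ(x)⟨Dx⟩.
Integrate: L := L₀·Dx.
L = (-3 - x)·Dx^2 + (1 - 2·x - x^2)·Dx^3 + (2 + 3·x + x^2)·Dx^4  (order 4).
h: a_k = 0, -2, 0, -2/3, 1/12, -7/60, 23/360, -121/2520, 719/20160, …
ICs: h(0) = 0, h′(0) = -2, h′′(0) = 0, h′′′(0) = -4.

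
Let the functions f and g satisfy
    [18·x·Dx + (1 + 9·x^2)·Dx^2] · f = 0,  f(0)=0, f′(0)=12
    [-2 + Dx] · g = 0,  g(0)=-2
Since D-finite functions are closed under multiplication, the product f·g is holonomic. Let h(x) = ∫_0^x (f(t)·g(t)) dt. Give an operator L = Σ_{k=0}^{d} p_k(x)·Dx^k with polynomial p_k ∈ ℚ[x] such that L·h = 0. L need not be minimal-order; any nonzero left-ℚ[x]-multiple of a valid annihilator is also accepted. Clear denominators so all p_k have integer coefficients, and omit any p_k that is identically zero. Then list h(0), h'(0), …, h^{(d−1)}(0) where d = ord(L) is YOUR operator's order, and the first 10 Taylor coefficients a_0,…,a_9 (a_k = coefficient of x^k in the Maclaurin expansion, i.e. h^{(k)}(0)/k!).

f: a_k = 0, 12, 0, -36, 0, 972/5, 0, -8748/7, 0, 8748, …
g: a_k = -2, -4, -4, -8/3, -4/3, -8/15, -8/45, -16/315, -4/315, -8/2835, …
f·g: L₀ = L_f ⊗_s L_g, ord ≤ 2·1.
h=∫₀ˣh₀: take L = L₀·Dx.
L = (4 - 36·x + 36·x^2)·Dx + (-4 + 18·x - 36·x^2)·Dx^2 + (1 + 9·x^2)·Dx^3  (order 3).
h: a_k = 0, 0, -12, -16, 6, 112/5, -652/15, -688/7, 23201/105, 94480/189, …
ICs: h(0) = 0, h′(0) = 0, h′′(0) = -24.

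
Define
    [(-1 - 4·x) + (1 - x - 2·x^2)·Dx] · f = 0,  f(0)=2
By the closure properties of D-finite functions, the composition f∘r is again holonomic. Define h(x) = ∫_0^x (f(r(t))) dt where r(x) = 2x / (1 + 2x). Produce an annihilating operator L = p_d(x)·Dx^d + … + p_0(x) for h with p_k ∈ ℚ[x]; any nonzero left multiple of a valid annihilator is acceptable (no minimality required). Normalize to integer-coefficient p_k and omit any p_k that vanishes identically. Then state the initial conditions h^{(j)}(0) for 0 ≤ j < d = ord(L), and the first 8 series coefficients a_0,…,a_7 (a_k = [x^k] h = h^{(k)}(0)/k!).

L = (2 + 20·x)·Dx + (-1 - 4·x + 4·x^2 + 16·x^3)·Dx^2  (order 2).
h: a_k = 0, 2, 2, 16/3, 0, 128/5, -128/3, 1536/7, …
ICs: h(0) = 0, h′(0) = 2.

f: a_k = 2, 2, 6, 10, 22, 42, 86, 170, …
f∘r: x↦r, Dx↦Dx/r' in L_f ⇒ L₀.
h=∫h₀ ⇒ L = L₀·Dx.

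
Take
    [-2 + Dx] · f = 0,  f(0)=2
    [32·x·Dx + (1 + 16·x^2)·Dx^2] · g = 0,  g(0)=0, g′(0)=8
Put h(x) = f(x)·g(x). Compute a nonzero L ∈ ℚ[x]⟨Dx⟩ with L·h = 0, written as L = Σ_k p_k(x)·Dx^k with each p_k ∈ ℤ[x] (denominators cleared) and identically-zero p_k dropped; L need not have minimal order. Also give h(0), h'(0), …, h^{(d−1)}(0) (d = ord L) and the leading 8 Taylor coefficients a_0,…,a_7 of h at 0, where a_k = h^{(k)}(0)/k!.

f: a_k = 2, 4, 4, 8/3, 4/3, 8/15, 8/45, 16/315, …
g: a_k = 0, 8, 0, -128/3, 0, 2048/5, 0, -32768/7, …
Sym-product of L_f,L_g gives L₀ (≤ ord 2).
L = (4 - 64·x + 64·x^2) + (-4 + 32·x - 64·x^2)·Dx + (1 + 16·x^2)·Dx^2  (order 2).
h: a_k = 0, 16, 32, -160/3, -448/3, 3296/5, 13760/9, -816832/105, …
ICs: h(0) = 0, h′(0) = 16.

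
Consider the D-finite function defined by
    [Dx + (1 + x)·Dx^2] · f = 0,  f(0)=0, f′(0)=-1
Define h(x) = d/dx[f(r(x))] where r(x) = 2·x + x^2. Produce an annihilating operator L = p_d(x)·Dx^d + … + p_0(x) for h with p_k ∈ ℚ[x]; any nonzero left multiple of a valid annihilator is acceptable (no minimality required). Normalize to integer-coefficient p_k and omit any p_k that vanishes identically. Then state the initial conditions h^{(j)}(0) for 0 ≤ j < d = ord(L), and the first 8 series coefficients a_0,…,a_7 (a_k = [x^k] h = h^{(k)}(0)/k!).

f: a_k = 0, -1, 1/2, -1/3, 1/4, -1/5, 1/6, -1/7, …
L₀ from L_f via x↦r, Dx↦r'^{-1}Dx.
Derive L from L₀ (diff closure).
L = 1 + (1 + x)·Dx  (order 1).
h: a_k = -2, 2, -2, 2, -2, 2, -2, 2, …
ICs: h(0) = -2.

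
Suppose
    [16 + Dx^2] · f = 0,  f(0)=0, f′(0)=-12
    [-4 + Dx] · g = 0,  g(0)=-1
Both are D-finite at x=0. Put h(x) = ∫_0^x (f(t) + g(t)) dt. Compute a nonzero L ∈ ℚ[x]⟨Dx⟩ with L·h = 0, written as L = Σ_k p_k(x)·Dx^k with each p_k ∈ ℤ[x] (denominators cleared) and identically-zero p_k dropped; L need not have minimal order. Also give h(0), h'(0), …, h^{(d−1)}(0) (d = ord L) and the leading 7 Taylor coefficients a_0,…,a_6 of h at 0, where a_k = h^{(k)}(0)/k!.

f: a_k = 0, -12, 0, 32, 0, -128/5, 0, …
g: a_k = -1, -4, -8, -32/3, -32/3, -128/15, -256/45, …
Weyl lclm of L_f,L_g ⇒ L₀ (ord ≤ 3).
∫: right-multiply L₀ by Dx.
L = -64·Dx + 16·Dx^2 - 4·Dx^3 + Dx^4  (order 4).
h: a_k = 0, -1, -8, -8/3, 16/3, -32/15, -256/45, …
ICs: h(0) = 0, h′(0) = -1, h′′(0) = -16, h′′′(0) = -16.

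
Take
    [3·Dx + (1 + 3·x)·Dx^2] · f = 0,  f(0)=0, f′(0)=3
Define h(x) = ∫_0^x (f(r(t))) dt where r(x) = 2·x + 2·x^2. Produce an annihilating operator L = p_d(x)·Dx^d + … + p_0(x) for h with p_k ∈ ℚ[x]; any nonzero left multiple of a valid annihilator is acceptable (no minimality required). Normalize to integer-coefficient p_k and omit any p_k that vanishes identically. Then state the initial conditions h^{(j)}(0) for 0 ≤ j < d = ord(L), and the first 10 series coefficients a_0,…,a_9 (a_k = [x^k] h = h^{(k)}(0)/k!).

f: a_k = 0, 3, -9/2, 9, -81/4, 243/5, -243/2, 2187/7, -6561/8, 2187, …
h₀=f(r): pull back L_f along r ⇒ L₀.
Integrate: L := L₀·Dx.
L = (4 + 12·x + 12·x^2)·Dx^2 + (1 + 8·x + 18·x^2 + 12·x^3)·Dx^3  (order 3).
h: a_k = 0, 0, 3, -4, 9, -126/5, 396/5, -1872/7, 6642/7, -3492, …
ICs: h(0) = 0, h′(0) = 0, h′′(0) = 6.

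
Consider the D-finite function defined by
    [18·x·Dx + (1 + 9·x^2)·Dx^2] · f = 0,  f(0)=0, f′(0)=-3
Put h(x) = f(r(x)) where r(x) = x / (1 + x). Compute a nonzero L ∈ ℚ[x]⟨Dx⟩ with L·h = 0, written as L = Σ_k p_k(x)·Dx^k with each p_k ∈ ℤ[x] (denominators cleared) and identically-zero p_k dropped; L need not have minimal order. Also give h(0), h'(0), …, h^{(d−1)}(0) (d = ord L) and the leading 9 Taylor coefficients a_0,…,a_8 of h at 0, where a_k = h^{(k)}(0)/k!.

f: a_k = 0, -3, 0, 9, 0, -243/5, 0, 2187/7, 0, …
Substitute x→r, Dx→(1/r')Dx; clear ⇒ L₀.
L = (2 + 20·x)·Dx + (1 + 2·x + 10·x^2)·Dx^2  (order 2).
h: a_k = 0, -3, 3, 6, -24, 12/5, 156, -1992/7, -672, …
ICs: h(0) = 0, h′(0) = -3.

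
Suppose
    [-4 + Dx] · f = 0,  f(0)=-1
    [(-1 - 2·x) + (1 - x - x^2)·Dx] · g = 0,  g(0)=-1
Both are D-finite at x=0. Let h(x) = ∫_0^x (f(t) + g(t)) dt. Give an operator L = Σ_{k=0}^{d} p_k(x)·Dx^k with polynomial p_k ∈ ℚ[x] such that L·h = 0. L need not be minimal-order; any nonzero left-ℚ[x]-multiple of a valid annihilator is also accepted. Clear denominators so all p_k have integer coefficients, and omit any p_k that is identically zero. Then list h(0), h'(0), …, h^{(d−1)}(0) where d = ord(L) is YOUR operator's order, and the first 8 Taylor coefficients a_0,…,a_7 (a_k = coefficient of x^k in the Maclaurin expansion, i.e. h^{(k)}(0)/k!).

f: a_k = -1, -4, -8, -32/3, -32/3, -128/15, -256/45, -1024/315, …
g: a_k = -1, -1, -2, -3, -5, -8, -13, -21, …
Sum ⇒ L₀ = lclm(L_f,L_g) in ℚ(x)⟨Dx⟩.
∫: right-multiply L₀ by Dx.
L = (8·x + 72·x^2 + 32·x^3)·Dx + (12 - 38·x - 22·x^2 + 32·x^3 + 16·x^4)·Dx^2 + (-3 + 9·x + x^2 - 10·x^3 - 4·x^4)·Dx^3  (order 3).
h: a_k = 0, -2, -5/2, -10/3, -41/12, -47/15, -124/45, -841/315, …
ICs: h(0) = 0, h′(0) = -2, h′′(0) = -5.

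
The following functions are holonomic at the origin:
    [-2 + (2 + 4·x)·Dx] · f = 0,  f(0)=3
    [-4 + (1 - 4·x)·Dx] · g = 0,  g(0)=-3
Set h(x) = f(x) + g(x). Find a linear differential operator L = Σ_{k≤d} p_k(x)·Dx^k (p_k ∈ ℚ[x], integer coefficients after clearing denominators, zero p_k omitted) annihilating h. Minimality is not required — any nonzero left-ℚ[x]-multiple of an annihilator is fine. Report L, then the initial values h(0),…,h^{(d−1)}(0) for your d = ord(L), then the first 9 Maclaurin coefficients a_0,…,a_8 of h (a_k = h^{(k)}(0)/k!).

L = (12 + 16·x) + (-11 - 40·x - 48·x^2)·Dx + (1 + 2·x - 16·x^2 - 32·x^3)·Dx^2  (order 2).
h: a_k = 0, -9, -99/2, -381/2, -6159/8, -24555/8, -196671/16, -786333/16, -25167111/128, …
ICs: h(0) = 0, h′(0) = -9.

f: a_k = 3, 3, -3/2, 3/2, -15/8, 21/8, -63/16, 99/16, -1287/128, …
g: a_k = -3, -12, -48, -192, -768, -3072, -12288, -49152, -196608, …
Weyl lclm of L_f,L_g ⇒ L₀ (ord ≤ 2).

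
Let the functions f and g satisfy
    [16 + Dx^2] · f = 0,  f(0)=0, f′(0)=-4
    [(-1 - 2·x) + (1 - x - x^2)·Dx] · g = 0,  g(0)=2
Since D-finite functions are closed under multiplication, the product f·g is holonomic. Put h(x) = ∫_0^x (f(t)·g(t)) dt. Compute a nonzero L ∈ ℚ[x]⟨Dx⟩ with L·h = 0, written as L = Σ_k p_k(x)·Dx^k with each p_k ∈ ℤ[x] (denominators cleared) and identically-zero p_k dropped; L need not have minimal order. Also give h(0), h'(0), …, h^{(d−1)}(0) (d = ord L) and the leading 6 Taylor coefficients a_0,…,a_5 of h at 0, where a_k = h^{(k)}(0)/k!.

L = (-14 + 16·x + 16·x^2)·Dx + (2 + 4·x)·Dx^2 + (-1 + x + x^2)·Dx^3  (order 3).
h: a_k = 0, 0, -4, -8/3, 4/3, -8/15, …
ICs: h(0) = 0, h′(0) = 0, h′′(0) = -8.

f: a_k = 0, -4, 0, 32/3, 0, -128/15, …
g: a_k = 2, 2, 4, 6, 10, 16, …
f·g: L₀ = L_f ⊗_s L_g, ord ≤ 2·1.
h=∫₀ˣh₀: take L = L₀·Dx.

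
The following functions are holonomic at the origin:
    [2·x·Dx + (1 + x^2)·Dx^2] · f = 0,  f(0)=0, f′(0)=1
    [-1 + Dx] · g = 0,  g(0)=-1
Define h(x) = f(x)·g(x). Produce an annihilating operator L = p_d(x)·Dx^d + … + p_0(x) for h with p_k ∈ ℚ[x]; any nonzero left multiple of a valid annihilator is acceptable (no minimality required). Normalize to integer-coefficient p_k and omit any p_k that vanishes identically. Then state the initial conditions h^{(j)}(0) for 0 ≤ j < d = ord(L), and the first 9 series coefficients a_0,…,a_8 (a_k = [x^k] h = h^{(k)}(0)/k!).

L = (1 - 2·x + x^2) + (-2 + 2·x - 2·x^2)·Dx + (1 + x^2)·Dx^2  (order 2).
h: a_k = 0, -1, -1, -1/6, 1/6, -3/40, -11/72, 31/560, 113/1008, …
ICs: h(0) = 0, h′(0) = -1.

f: a_k = 0, 1, 0, -1/3, 0, 1/5, 0, -1/7, 0, …
g: a_k = -1, -1, -1/2, -1/6, -1/24, -1/120, -1/720, -1/5040, -1/40320, …
Sym-product of L_f,L_g gives L₀ (≤ ord 2).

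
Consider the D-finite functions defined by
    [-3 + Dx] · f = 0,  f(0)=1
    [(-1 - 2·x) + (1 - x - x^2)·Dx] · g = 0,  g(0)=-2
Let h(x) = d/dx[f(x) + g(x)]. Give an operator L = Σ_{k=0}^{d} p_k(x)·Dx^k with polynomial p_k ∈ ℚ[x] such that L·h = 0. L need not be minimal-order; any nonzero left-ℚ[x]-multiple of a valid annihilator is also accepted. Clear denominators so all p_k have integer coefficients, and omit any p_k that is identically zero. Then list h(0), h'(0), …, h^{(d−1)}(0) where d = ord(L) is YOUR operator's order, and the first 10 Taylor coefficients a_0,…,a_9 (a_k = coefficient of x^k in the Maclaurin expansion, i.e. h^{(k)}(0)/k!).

L = (18 + 126·x + 144·x^2 + 180·x^3 + 54·x^4) + (-9 - 48·x - 81·x^2 - 24·x^3 + 45·x^4 + 18·x^5)·Dx + (1 + 2·x + 11·x^2 - 12·x^3 - 21·x^4 - 6·x^5)·Dx^2  (order 2).
h: a_k = 1, 1, -9/2, -53/2, -559/8, -5997/40, -23277/80, -303911/560, -4433013/4480, -7973671/4480, …
ICs: h(0) = 1, h′(0) = 1.

f: a_k = 1, 3, 9/2, 9/2, 27/8, 81/40, 81/80, 243/560, 729/4480, 243/4480, …
g: a_k = -2, -2, -4, -6, -10, -16, -26, -42, -68, -110, …
f+g: L₀ = lclm(L_f,L_g), ord ≤ 1+1.
Derive L from L₀ (diff closure).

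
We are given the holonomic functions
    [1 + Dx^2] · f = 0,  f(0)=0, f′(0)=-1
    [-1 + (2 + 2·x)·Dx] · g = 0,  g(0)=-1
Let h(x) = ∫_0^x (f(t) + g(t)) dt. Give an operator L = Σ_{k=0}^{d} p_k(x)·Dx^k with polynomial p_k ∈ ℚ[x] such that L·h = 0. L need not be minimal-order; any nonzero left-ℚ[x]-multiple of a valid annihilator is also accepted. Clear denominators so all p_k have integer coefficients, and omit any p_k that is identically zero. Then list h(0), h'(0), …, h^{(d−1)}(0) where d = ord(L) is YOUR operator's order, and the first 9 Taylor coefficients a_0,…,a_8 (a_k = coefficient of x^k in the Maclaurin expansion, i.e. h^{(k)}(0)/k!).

f: a_k = 0, -1, 0, 1/6, 0, -1/120, 0, 1/5040, 0, …
g: a_k = -1, -1/2, 1/8, -1/16, 5/128, -7/256, 21/1024, -33/2048, 429/32768, …
h₀=f+g: left-lcm gives L₀, ord ≤ 3.
h=∫h₀ ⇒ L = L₀·Dx.
L = (-7 - 8·x - 4·x^2)·Dx + (6 + 22·x + 24·x^2 + 8·x^3)·Dx^2 + (-7 - 8·x - 4·x^2)·Dx^3 + (6 + 22·x + 24·x^2 + 8·x^3)·Dx^4  (order 4).
h: a_k = 0, -1, -3/4, 1/24, 5/192, 1/128, -137/23040, 3/1024, -10267/5160960, …
ICs: h(0) = 0, h′(0) = -1, h′′(0) = -3/2, h′′′(0) = 1/4.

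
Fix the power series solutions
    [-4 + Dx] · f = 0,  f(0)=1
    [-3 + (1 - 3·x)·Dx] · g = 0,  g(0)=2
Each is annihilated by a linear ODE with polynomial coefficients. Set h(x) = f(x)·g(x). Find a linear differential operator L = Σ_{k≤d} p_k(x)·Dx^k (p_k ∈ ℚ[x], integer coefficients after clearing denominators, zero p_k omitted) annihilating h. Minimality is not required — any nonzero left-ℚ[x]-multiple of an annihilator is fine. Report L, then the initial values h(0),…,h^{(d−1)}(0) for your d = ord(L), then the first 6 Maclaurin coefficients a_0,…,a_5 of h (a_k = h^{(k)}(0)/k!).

L = (7 - 12·x) + (-1 + 3·x)·Dx  (order 1).
h: a_k = 2, 14, 58, 586/3, 1822/3, 27586/15, …
ICs: h(0) = 2.

f: a_k = 1, 4, 8, 32/3, 32/3, 128/15, …
g: a_k = 2, 6, 18, 54, 162, 486, …
Sym-product of L_f,L_g gives L₀ (≤ ord 1).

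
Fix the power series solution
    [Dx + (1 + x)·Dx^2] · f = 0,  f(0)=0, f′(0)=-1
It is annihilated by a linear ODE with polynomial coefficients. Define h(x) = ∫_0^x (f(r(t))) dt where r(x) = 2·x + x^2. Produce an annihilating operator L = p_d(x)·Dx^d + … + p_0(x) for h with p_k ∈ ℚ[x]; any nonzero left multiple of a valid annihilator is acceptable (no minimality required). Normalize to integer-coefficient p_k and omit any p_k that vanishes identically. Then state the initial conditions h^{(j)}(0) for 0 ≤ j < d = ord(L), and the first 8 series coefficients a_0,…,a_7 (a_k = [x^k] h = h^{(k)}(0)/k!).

L = Dx^2 + (1 + x)·Dx^3  (order 3).
h: a_k = 0, 0, -1, 1/3, -1/6, 1/10, -1/15, 1/21, …
ICs: h(0) = 0, h′(0) = 0, h′′(0) = -2.

f: a_k = 0, -1, 1/2, -1/3, 1/4, -1/5, 1/6, -1/7, …
h₀=f(r): pull back L_f along r ⇒ L₀.
Integrate: L := L₀·Dx.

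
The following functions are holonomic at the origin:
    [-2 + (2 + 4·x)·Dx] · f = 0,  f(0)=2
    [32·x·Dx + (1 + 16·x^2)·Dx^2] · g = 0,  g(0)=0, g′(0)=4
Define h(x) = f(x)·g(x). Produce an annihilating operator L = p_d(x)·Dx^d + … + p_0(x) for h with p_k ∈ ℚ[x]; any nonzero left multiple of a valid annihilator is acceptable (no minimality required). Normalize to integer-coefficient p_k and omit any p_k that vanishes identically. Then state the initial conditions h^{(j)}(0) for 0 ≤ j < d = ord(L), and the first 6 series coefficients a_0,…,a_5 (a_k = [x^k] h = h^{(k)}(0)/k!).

f: a_k = 2, 2, -1, 1, -5/4, 7/4, …
g: a_k = 0, 4, 0, -64/3, 0, 1024/5, …
Sym-product of L_f,L_g gives L₀ (≤ ord 2).
L = (3 - 32·x - 16·x^2) + (-2 + 28·x + 96·x^2 + 64·x^3)·Dx + (1 + 4·x + 20·x^2 + 64·x^3 + 64·x^4)·Dx^2  (order 2).
h: a_k = 0, 8, 8, -140/3, -116/3, 6389/15, …
ICs: h(0) = 0, h′(0) = 8.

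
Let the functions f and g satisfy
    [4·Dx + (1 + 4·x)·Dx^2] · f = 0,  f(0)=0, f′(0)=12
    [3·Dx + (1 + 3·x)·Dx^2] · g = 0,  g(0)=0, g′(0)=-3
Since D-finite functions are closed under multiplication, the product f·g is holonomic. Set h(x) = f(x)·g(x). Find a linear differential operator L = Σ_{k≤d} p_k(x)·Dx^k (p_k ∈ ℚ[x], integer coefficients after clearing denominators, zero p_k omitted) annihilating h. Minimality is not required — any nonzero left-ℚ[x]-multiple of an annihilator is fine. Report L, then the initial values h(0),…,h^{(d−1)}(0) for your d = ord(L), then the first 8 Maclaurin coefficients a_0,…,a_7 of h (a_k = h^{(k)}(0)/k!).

L = (600 + 4032·x + 6912·x^2)·Dx + (854 + 8808·x + 30240·x^2 + 34560·x^3)·Dx^2 + (172 + 2380·x + 12312·x^2 + 28224·x^3 + 24192·x^4)·Dx^3 + (7 + 122·x + 847·x^2 + 2928·x^3 + 5040·x^4 + 3456·x^5)·Dx^4  (order 4).
h: a_k = 0, 0, -36, 126, -408, 1323, -21762/5, 72786/5, …
ICs: h(0) = 0, h′(0) = 0, h′′(0) = -72, h′′′(0) = 756.

f: a_k = 0, 12, -24, 64, -192, 3072/5, -2048, 49152/7, …
g: a_k = 0, -3, 9/2, -9, 81/4, -243/5, 243/2, -2187/7, …
Product ⇒ symmetric product L₀, ord ≤ 4.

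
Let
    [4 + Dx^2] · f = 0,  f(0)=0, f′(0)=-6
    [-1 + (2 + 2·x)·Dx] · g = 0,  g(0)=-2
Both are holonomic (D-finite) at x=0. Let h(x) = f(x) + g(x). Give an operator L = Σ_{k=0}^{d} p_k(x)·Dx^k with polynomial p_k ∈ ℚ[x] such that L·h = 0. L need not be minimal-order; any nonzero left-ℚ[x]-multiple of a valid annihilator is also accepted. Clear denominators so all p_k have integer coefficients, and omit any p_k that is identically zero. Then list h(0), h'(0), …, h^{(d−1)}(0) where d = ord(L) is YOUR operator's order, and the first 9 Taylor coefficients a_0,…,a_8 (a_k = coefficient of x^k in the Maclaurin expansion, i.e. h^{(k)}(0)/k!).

L = (-76 - 128·x - 64·x^2) + (120 + 376·x + 384·x^2 + 128·x^3)·Dx + (-19 - 32·x - 16·x^2)·Dx^2 + (30 + 94·x + 96·x^2 + 32·x^3)·Dx^3  (order 3).
h: a_k = -2, -7, 1/4, 31/8, 5/64, -547/640, 21/512, 4727/107520, 429/16384, …
ICs: h(0) = -2, h′(0) = -7, h′′(0) = 1/2.

f: a_k = 0, -6, 0, 4, 0, -4/5, 0, 8/105, 0, …
g: a_k = -2, -1, 1/4, -1/8, 5/64, -7/128, 21/512, -33/1024, 429/16384, …
Weyl lclm of L_f,L_g ⇒ L₀ (ord ≤ 3).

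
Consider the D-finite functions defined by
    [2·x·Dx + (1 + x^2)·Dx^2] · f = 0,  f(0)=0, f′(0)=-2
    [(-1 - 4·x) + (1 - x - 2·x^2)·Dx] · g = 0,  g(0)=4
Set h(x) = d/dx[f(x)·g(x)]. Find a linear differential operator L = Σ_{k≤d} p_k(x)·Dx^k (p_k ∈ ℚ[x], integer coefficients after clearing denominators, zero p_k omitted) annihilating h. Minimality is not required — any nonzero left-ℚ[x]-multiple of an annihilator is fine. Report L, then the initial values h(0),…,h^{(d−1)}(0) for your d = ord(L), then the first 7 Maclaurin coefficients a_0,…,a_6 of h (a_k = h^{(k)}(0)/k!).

L = (18 + 90·x^2 + 48·x^3 + 144·x^4) + (7 + 30·x + 27·x^2 + 82·x^3 + 48·x^4 + 96·x^5)·Dx + (-2 + x - 3·x^2 + 9·x^3 + 11·x^4 + 8·x^5 + 12·x^6)·Dx^2  (order 2).
h: a_k = -8, -16, -64, -448/3, -408, -4688/5, -33424/15, …
ICs: h(0) = -8, h′(0) = -16.

f: a_k = 0, -2, 0, 2/3, 0, -2/5, 0, …
g: a_k = 4, 4, 12, 20, 44, 84, 172, …
Product ⇒ symmetric product L₀, ord ≤ 2.
h₀' ⇒ L via d/dx closure of L₀.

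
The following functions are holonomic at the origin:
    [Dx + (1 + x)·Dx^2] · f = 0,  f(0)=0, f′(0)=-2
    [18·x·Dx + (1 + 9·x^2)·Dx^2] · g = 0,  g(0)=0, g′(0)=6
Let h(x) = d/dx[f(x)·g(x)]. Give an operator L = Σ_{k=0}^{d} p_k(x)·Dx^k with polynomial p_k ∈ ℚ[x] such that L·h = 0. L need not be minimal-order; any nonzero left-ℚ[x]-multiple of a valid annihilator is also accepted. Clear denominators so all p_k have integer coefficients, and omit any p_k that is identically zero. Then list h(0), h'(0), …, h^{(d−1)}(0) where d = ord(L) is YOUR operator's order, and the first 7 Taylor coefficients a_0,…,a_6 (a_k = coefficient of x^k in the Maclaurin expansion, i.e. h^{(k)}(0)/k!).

f: a_k = 0, -2, 1, -2/3, 1/2, -2/5, 1/3, …
g: a_k = 0, 6, 0, -18, 0, 486/5, 0, …
Product ⇒ symmetric product L₀, ord ≤ 4.
h=h₀': d/dx-closure on L₀ ⇒ L.
L = (1368 + 2700·x + 37584·x^2 + 95580·x^3 + 87480·x^4 + 37908·x^5 + 26244·x^7) + (1298 + 9180·x + 54612·x^2 + 194724·x^3 + 324000·x^4 + 271188·x^5 + 102060·x^6 + 78732·x^7 + 91854·x^8)·Dx + (76 + 2848·x + 12096·x^2 + 43992·x^3 + 117288·x^4 + 173016·x^5 + 139968·x^6 + 75816·x^7 + 78732·x^8 + 52488·x^9)·Dx^2 + (37 + 146·x + 901·x^2 + 2808·x^3 + 7362·x^4 + 15228·x^5 + 21546·x^6 + 17496·x^7 + 12393·x^8 + 13122·x^9 + 6561·x^10)·Dx^3  (order 3).
h: a_k = 0, -24, 18, 128, -75, -5544/5, 3157/5, …
ICs: h(0) = 0, h′(0) = -24, h′′(0) = 36.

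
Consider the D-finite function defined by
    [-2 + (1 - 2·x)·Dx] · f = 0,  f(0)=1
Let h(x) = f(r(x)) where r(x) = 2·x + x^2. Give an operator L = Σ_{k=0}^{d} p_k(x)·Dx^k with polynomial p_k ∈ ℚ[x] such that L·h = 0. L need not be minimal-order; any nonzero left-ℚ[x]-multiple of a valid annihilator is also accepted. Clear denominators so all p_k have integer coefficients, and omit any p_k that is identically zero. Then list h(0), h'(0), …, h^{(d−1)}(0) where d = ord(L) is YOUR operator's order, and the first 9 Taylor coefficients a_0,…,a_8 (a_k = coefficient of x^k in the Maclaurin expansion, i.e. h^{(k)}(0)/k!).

f: a_k = 1, 2, 4, 8, 16, 32, 64, 128, 256, …
Substitute x→r, Dx→(1/r')Dx; clear ⇒ L₀.
L = (4 + 4·x) + (-1 + 4·x + 2·x^2)·Dx  (order 1).
h: a_k = 1, 4, 18, 80, 356, 1584, 7048, 31360, 139536, …
ICs: h(0) = 1.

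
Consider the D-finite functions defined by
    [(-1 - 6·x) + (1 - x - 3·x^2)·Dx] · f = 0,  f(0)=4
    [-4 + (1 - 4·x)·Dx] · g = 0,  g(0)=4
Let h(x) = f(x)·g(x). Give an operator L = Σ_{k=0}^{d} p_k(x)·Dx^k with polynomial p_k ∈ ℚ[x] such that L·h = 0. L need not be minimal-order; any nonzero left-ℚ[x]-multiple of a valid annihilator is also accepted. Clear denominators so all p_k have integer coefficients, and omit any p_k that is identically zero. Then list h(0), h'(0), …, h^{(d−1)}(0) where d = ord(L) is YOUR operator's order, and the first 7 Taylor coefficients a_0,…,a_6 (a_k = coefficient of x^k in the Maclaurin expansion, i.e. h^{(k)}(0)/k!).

L = (-5 + 2·x + 36·x^2) + (1 - 5·x + x^2 + 12·x^3)·Dx  (order 1).
h: a_k = 16, 80, 384, 1648, 6896, 28224, 114448, …
ICs: h(0) = 16.

f: a_k = 4, 4, 16, 28, 76, 160, 388, …
g: a_k = 4, 16, 64, 256, 1024, 4096, 16384, …
f·g: L₀ = L_f ⊗_s L_g, ord ≤ 1·1.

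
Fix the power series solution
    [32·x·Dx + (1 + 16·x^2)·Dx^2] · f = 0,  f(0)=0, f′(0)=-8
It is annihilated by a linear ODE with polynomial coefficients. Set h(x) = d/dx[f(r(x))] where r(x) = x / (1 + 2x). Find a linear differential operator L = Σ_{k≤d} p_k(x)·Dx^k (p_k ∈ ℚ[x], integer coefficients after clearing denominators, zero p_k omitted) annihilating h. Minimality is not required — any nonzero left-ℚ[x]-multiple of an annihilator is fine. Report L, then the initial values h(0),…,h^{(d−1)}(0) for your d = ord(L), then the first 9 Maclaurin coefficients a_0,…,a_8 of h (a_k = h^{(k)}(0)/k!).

L = (4 + 40·x) + (1 + 4·x + 20·x^2)·Dx  (order 1).
h: a_k = -8, 32, 32, -768, 2432, 5632, -71168, 172032, 735232, …
ICs: h(0) = -8.

f: a_k = 0, -8, 0, 128/3, 0, -2048/5, 0, 32768/7, 0, …
L₀ from L_f via x↦r, Dx↦r'^{-1}Dx.
Differentiate: ansatz ord ≤ ord L₀ ⇒ L.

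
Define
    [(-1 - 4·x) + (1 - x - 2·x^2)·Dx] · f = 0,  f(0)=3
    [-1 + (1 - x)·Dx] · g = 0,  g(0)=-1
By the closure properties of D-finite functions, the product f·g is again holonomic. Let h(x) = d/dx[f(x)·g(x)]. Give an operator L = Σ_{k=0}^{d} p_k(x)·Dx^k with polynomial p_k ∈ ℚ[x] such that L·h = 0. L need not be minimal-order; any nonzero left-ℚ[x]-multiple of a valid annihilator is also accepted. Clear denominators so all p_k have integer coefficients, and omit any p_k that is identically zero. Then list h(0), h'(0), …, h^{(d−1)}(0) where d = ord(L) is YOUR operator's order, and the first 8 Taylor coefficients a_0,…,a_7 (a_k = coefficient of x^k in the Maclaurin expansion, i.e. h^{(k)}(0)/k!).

L = (5 - 9·x^2 - 16·x^3 + 24·x^4) + (-1 + x + 6·x^2 - 7·x^3 - 5·x^4 + 6·x^5)·Dx  (order 1).
h: a_k = -6, -30, -90, -252, -630, -1530, -3570, -8184, …
ICs: h(0) = -6.

f: a_k = 3, 3, 9, 15, 33, 63, 129, 255, …
g: a_k = -1, -1, -1, -1, -1, -1, -1, -1, …
Sym-product of L_f,L_g gives L₀ (≤ ord 1).
Derive L from L₀ (diff closure).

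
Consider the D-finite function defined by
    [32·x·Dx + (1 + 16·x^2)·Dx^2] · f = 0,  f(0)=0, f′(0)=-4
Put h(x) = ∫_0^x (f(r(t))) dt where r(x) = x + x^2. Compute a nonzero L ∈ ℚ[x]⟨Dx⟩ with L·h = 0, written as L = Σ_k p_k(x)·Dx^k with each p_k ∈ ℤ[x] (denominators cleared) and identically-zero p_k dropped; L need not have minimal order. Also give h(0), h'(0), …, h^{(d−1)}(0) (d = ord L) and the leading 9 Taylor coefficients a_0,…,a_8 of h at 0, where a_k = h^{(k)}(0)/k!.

L = (-2 + 32·x + 128·x^2 + 192·x^3 + 96·x^4)·Dx^2 + (1 + 2·x + 16·x^2 + 64·x^3 + 80·x^4 + 32·x^5)·Dx^3  (order 3).
h: a_k = 0, 0, -2, -4/3, 16/3, 64/5, -352/15, -3008/21, 256/7, …
ICs: h(0) = 0, h′(0) = 0, h′′(0) = -4.

f: a_k = 0, -4, 0, 64/3, 0, -1024/5, 0, 16384/7, 0, …
Substitute x→r, Dx→(1/r')Dx; clear ⇒ L₀.
h=∫₀ˣh₀: take L = L₀·Dx.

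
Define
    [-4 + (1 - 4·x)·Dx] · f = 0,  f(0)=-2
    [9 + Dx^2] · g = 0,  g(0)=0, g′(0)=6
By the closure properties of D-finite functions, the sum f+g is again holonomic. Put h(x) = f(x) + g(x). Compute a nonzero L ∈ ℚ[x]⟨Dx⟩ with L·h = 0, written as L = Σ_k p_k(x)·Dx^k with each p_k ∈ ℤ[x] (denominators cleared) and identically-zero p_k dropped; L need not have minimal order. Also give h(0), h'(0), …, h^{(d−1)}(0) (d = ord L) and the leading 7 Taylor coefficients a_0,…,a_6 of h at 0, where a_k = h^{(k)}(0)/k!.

L = (3780 - 2592·x + 5184·x^2) + (-369 + 2124·x - 3888·x^2 + 5184·x^3)·Dx + (420 - 288·x + 576·x^2)·Dx^2 + (-41 + 236·x - 432·x^2 + 576·x^3)·Dx^3  (order 3).
h: a_k = -2, -2, -32, -137, -512, -40879/20, -8192, …
ICs: h(0) = -2, h′(0) = -2, h′′(0) = -64.

f: a_k = -2, -8, -32, -128, -512, -2048, -8192, …
g: a_k = 0, 6, 0, -9, 0, 81/20, 0, …
f+g: L₀ = lclm(L_f,L_g), ord ≤ 1+2.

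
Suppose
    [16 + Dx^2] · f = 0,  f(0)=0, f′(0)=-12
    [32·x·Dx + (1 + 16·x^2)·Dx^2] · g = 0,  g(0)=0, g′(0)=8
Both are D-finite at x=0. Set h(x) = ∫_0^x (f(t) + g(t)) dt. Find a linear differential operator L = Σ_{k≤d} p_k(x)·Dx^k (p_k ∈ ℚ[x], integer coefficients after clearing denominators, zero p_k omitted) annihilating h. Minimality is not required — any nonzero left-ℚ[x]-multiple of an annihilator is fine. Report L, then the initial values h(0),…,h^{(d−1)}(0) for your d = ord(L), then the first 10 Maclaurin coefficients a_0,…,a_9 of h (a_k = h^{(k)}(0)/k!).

L = (-5632·x + 114688·x^3 + 131072·x^5)·Dx^2 + (-16 + 1792·x^2 + 36864·x^4 + 65536·x^6)·Dx^3 + (-352·x + 7168·x^3 + 8192·x^5)·Dx^4 + (-1 + 112·x^2 + 2304·x^4 + 4096·x^6)·Dx^5  (order 5).
h: a_k = 0, 0, -2, 0, -8/3, 0, 64, 0, -61312/105, 0, …
ICs: h(0) = 0, h′(0) = 0, h′′(0) = -4, h′′′(0) = 0, h′′′′(0) = -64.

f: a_k = 0, -12, 0, 32, 0, -128/5, 0, 1024/105, 0, -2048/945, …
g: a_k = 0, 8, 0, -128/3, 0, 2048/5, 0, -32768/7, 0, 524288/9, …
Sum ⇒ L₀ = lclm(L_f,L_g) in ℚ(x)⟨Dx⟩.
h=∫h₀ ⇒ L = L₀·Dx.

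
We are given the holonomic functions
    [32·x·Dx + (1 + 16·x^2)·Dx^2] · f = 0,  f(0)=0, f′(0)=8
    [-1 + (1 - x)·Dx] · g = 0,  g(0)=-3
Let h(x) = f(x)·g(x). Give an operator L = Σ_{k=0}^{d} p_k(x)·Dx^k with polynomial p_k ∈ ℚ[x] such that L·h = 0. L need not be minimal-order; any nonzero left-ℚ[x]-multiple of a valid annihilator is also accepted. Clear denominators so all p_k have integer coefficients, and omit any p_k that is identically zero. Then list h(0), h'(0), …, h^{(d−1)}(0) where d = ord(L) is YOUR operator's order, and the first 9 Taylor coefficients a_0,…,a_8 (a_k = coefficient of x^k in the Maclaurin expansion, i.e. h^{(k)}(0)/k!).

f: a_k = 0, 8, 0, -128/3, 0, 2048/5, 0, -32768/7, 0, …
g: a_k = -3, -3, -3, -3, -3, -3, -3, -3, -3, …
Sym-product of L_f,L_g gives L₀ (≤ ord 2).
L = 32·x + (2 - 32·x + 64·x^2)·Dx + (-1 + x - 16·x^2 + 16·x^3)·Dx^2  (order 2).
h: a_k = 0, -24, -24, 104, 104, -5624/5, -5624/5, 452152/35, 452152/35, …
ICs: h(0) = 0, h′(0) = -24.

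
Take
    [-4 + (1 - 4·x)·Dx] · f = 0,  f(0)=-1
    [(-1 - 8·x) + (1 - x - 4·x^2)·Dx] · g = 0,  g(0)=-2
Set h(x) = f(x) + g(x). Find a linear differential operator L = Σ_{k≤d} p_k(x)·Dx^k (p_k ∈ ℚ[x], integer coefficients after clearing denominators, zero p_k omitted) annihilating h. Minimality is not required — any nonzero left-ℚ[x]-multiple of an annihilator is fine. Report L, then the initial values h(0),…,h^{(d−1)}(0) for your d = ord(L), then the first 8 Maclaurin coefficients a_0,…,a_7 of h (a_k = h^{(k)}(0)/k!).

f: a_k = -1, -4, -16, -64, -256, -1024, -4096, -16384, …
g: a_k = -2, -2, -10, -18, -58, -130, -362, -882, …
f+g: L₀ = lclm(L_f,L_g), ord ≤ 1+1.
L = (8 - 288·x + 384·x^2 - 512·x^3) + (22 - 8·x - 288·x^2 + 640·x^3 - 1024·x^4)·Dx + (-3 + 23·x - 56·x^2 + 32·x^3 + 128·x^4 - 256·x^5)·Dx^2  (order 2).
h: a_k = -3, -6, -26, -82, -314, -1154, -4458, -17266, …
ICs: h(0) = -3, h′(0) = -6.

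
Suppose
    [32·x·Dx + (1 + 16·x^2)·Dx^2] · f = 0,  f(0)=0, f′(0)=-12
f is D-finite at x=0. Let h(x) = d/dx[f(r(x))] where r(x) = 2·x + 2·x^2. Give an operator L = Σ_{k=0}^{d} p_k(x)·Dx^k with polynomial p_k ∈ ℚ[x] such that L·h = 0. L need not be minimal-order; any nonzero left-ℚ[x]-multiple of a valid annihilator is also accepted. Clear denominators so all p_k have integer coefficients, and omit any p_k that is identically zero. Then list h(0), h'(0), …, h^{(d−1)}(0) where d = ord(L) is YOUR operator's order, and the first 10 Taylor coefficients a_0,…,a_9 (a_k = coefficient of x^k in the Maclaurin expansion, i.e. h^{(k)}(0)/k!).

L = (-2 + 128·x + 512·x^2 + 768·x^3 + 384·x^4) + (1 + 2·x + 64·x^2 + 256·x^3 + 320·x^4 + 128·x^5)·Dx  (order 1).
h: a_k = -24, -48, 1536, 6144, -90624, -586752, 4915200, 48758784, -233668608, -3712155648, …
ICs: h(0) = -24.

f: a_k = 0, -12, 0, 64, 0, -3072/5, 0, 49152/7, 0, -262144/3, …
h₀=f(r): pull back L_f along r ⇒ L₀.
Differentiate: ansatz ord ≤ ord L₀ ⇒ L.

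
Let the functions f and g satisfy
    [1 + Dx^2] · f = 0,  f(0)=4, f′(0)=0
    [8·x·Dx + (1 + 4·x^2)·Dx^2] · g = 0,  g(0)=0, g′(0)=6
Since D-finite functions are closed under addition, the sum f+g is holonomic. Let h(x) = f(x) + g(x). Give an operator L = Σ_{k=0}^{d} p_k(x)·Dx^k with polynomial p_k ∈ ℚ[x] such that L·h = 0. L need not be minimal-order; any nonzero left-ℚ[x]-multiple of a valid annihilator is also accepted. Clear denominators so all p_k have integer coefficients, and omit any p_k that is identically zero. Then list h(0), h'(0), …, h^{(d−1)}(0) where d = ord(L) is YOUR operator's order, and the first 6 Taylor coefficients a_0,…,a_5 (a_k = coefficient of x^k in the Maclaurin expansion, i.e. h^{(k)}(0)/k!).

L = (-376·x + 1600·x^3 + 128·x^5)·Dx + (-7 + 76·x^2 + 432·x^4 + 64·x^6)·Dx^2 + (-376·x + 1600·x^3 + 128·x^5)·Dx^3 + (-7 + 76·x^2 + 432·x^4 + 64·x^6)·Dx^4  (order 4).
h: a_k = 4, 6, -2, -8, 1/6, 96/5, …
ICs: h(0) = 4, h′(0) = 6, h′′(0) = -4, h′′′(0) = -48.

f: a_k = 4, 0, -2, 0, 1/6, 0, …
g: a_k = 0, 6, 0, -8, 0, 96/5, …
L₀ := lclm(L_f,L_g); ord L₀ ≤ 2+2.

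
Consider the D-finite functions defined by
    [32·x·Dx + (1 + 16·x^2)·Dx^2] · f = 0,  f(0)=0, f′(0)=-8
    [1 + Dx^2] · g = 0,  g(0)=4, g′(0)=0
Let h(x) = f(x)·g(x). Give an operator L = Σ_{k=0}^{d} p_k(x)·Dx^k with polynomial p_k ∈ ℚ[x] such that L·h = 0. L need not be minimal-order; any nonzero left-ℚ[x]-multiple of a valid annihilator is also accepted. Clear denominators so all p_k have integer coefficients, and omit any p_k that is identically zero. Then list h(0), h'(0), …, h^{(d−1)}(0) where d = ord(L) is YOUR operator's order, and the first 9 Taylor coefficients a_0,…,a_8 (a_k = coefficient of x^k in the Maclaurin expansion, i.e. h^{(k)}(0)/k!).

f: a_k = 0, -8, 0, 128/3, 0, -2048/5, 0, 32768/7, 0, …
g: a_k = 4, 0, -2, 0, 1/6, 0, -1/180, 0, 1/10080, …
Product ⇒ symmetric product L₀, ord ≤ 4.
L = (1105 + 51776·x^2 + 22016·x^4 + 16384·x^6 + 65536·x^8) + (2112·x + 35840·x^3 + 49152·x^5 + 262144·x^7)·Dx + (1122 + 52352·x^2 + 27648·x^4 + 32768·x^6 + 131072·x^8)·Dx^2 + (2112·x + 35840·x^3 + 49152·x^5 + 262144·x^7)·Dx^3 + (17 + 576·x^2 + 5632·x^4 + 16384·x^6 + 65536·x^8)·Dx^4  (order 4).
h: a_k = 0, -32, 0, 560/3, 0, -25876/15, 0, 6158542/315, 0, …
ICs: h(0) = 0, h′(0) = -32, h′′(0) = 0, h′′′(0) = 1120.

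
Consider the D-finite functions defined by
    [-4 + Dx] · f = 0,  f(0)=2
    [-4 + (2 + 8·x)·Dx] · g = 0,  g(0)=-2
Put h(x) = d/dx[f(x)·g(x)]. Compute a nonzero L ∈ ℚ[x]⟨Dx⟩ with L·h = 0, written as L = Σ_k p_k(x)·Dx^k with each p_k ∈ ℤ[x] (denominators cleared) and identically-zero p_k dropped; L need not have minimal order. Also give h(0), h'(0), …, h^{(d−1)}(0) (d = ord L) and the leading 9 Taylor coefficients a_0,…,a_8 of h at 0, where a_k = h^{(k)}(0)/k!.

L = (14 + 96·x + 128·x^2) + (-3 - 20·x - 32·x^2)·Dx  (order 1).
h: a_k = -24, -112, -272, -352, -1712/3, 2848/15, -35936/15, 2531264/315, -1421648/45, …
ICs: h(0) = -24.

f: a_k = 2, 8, 16, 64/3, 64/3, 256/15, 512/45, 2048/315, 1024/315, …
g: a_k = -2, -4, 4, -8, 20, -56, 168, -528, 1716, …
h₀=f·g: eliminate ⇒ L₀, order ≤ 1·1.
Differentiate: ansatz ord ≤ ord L₀ ⇒ L.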